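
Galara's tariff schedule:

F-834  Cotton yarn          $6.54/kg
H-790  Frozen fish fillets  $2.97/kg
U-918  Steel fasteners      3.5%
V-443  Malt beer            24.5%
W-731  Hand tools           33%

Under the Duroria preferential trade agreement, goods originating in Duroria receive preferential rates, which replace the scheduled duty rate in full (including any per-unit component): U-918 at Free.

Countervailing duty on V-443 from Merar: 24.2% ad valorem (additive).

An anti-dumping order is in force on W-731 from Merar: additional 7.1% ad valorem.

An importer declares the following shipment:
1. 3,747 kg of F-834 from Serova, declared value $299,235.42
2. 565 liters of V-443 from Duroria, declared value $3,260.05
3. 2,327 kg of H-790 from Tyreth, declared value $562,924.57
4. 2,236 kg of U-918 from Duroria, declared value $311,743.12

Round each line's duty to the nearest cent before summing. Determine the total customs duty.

Line 1 (F-834, Serova, 3,747 kg, $299,235.42):
Base rate for F-834 is $6.54/kg.
Duty = 3,747 × $6.54 = $24,505.38.
Line 2 (V-443, Duroria, 565 liters, $3,260.05):
Base rate for V-443 is 24.5%.
Origin Duroria is the FTA partner but V-443 is not on the preference list; base rate stands.
The additional-duty order on V-443 targets Merar, not Duroria; it does not apply.
Duty = $3,260.05 × 24.5% = $798.71.
Line 3 (H-790, Tyreth, 2,327 kg, $562,924.57):
Base rate for H-790 is $2.97/kg.
Duty = 2,327 × $2.97 = $6,911.19.
Line 4 (U-918, Duroria, 2,236 kg, $311,743.12):
Base rate for U-918 is 3.5%.
Origin Duroria qualifies under the Galara–Duroria agreement and U-918 is covered: preferential rate Free applies instead.
Duty = $311,743.12 × 0% = $0.00.
Total = $24,505.38 + $798.71 + $6,911.19 + $0.00 = $32,215.28.

$32,215.28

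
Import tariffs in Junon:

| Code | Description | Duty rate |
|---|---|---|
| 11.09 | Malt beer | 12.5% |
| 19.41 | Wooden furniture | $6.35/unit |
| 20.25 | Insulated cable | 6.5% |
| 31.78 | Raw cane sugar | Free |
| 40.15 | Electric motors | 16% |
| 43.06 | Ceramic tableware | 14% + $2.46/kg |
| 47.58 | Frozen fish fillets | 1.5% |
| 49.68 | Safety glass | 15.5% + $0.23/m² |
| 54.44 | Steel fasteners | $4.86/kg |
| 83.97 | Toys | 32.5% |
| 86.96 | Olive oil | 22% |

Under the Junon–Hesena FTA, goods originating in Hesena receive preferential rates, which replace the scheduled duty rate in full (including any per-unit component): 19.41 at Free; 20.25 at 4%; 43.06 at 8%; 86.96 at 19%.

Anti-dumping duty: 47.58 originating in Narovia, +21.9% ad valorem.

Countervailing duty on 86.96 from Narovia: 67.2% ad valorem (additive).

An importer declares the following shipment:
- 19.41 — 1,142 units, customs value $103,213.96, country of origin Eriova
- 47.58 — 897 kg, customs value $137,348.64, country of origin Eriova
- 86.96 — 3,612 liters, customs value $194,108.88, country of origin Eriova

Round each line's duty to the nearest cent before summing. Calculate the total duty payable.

Line 1 (19.41, Eriova, 1,142 units, $103,213.96):
Base rate for 19.41 is $6.35/unit.
19.41 has an FTA preferential rate, but origin Eriova is not Hesena; base rate stands.
Duty = 1,142 × $6.35 = $7,251.70.
Line 2 (47.58, Eriova, 897 kg, $137,348.64):
Base rate for 47.58 is 1.5%.
The additional-duty order on 47.58 targets Narovia, not Eriova; it does not apply.
Duty = $137,348.64 × 1.5% = $2,060.23.
Line 3 (86.96, Eriova, 3,612 liters, $194,108.88):
Base rate for 86.96 is 22%.
86.96 has an FTA preferential rate, but origin Eriova is not Hesena; base rate stands.
The additional-duty order on 86.96 targets Narovia, not Eriova; it does not apply.
Duty = $194,108.88 × 22% = $42,703.95.
Total = $7,251.70 + $2,060.23 + $42,703.95 = $52,015.88.

$52,015.88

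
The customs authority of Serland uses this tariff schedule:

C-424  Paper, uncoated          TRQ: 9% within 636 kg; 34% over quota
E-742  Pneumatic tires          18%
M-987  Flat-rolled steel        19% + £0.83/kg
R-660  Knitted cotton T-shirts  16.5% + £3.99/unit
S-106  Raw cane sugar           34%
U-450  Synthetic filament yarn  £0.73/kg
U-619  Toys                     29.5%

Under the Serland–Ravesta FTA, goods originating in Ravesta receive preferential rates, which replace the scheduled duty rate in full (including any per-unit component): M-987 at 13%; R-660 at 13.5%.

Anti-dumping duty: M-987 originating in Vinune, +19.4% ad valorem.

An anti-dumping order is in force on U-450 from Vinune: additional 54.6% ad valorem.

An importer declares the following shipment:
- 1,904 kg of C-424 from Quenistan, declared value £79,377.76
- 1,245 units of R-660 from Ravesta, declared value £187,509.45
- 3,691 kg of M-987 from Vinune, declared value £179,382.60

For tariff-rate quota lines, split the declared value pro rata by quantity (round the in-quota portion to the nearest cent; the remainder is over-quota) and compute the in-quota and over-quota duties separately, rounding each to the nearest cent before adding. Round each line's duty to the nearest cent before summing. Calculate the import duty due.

Line 1 (C-424, Quenistan, 1,904 kg, £79,377.76):
Code C-424 is under a tariff-rate quota (threshold 636 kg). In-quota: 636 kg at 9%; over-quota: 1,268 kg at 34%.
Pro-rata value split: in-quota = £79,377.76 × 636/1,904 = £26,514.84; over-quota = £79,377.76 − £26,514.84 = £52,862.92.
In-quota duty = £26,514.84 × 9% = £2,386.34. Over-quota duty = £52,862.92 × 34% = £17,973.39.
Line duty = £2,386.34 + £17,973.39 = £20,359.73.
Line 2 (R-660, Ravesta, 1,245 units, £187,509.45):
Base rate for R-660 is 16.5% + £3.99/unit.
Origin Ravesta qualifies under the Serland–Ravesta agreement and R-660 is covered: preferential rate 13.5% applies instead.
Duty = £187,509.45 × 13.5% = £25,313.78.
Line 3 (M-987, Vinune, 3,691 kg, £179,382.60):
Base rate for M-987 is 19% + £0.83/kg.
M-987 has an FTA preferential rate, but origin Vinune is not Ravesta; base rate stands.
Additional duty on M-987 from Vinune: +19.4%. Applied ad valorem rate: 19% + 19.4% = 38.4%.
Duty = £179,382.60 × 38.4% + 3,691 × £0.83 = £71,946.45.
Total = £20,359.73 + £25,313.78 + £71,946.45 = £117,619.96.

£117,619.96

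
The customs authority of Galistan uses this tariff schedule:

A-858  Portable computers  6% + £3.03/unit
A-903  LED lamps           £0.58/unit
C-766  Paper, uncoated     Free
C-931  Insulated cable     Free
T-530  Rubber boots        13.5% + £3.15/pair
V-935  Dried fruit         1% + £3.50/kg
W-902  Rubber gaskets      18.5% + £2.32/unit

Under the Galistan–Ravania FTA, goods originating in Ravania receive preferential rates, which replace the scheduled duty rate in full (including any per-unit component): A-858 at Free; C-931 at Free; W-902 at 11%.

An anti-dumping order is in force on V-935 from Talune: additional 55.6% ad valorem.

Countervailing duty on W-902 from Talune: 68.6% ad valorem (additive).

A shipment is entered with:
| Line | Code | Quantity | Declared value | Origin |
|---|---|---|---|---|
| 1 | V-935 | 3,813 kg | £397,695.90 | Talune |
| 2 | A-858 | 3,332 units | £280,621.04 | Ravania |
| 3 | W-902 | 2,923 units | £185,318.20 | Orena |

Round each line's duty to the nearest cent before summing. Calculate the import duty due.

£279,506.61

Line 1 (V-935, Talune, 3,813 kg, £397,695.90):
Base rate for V-935 is 1% + £3.50/kg.
Additional duty on V-935 from Talune: +55.6%. Applied ad valorem rate: 1% + 55.6% = 56.6%.
Duty = £397,695.90 × 56.6% + 3,813 × £3.50 = £238,441.38.
Line 2 (A-858, Ravania, 3,332 units, £280,621.04):
Base rate for A-858 is 6% + £3.03/unit.
Origin Ravania qualifies under the Galistan–Ravania agreement and A-858 is covered: preferential rate Free applies instead.
Duty = £280,621.04 × 0% = £0.00.
Line 3 (W-902, Orena, 2,923 units, £185,318.20):
Base rate for W-902 is 18.5% + £2.32/unit.
W-902 has an FTA preferential rate, but origin Orena is not Ravania; base rate stands.
The additional-duty order on W-902 targets Talune, not Orena; it does not apply.
Duty = £185,318.20 × 18.5% + 2,923 × £2.32 = £41,065.23.
Total = £238,441.38 + £0.00 + £41,065.23 = £279,506.61.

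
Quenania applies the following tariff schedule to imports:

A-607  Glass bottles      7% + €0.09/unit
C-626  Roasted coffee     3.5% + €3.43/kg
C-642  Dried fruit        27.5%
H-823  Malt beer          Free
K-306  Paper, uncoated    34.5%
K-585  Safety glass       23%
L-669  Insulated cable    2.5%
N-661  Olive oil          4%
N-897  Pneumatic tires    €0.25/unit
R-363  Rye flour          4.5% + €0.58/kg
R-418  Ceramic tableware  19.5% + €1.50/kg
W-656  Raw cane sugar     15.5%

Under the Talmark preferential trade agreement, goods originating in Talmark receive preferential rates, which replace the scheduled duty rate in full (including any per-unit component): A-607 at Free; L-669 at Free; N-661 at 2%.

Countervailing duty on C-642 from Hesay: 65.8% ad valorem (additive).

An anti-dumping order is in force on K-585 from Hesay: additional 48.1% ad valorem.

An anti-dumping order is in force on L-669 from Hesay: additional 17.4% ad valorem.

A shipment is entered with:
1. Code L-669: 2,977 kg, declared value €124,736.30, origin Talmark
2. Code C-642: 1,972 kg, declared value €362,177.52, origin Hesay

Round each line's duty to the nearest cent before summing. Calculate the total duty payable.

€337,911.63

Line 1 (L-669, Talmark, 2,977 kg, €124,736.30):
Base rate for L-669 is 2.5%.
Origin Talmark qualifies under the Quenania–Talmark agreement and L-669 is covered: preferential rate Free applies instead.
The additional-duty order on L-669 targets Hesay, not Talmark; it does not apply.
Duty = €124,736.30 × 0% = €0.00.
Line 2 (C-642, Hesay, 1,972 kg, €362,177.52):
Base rate for C-642 is 27.5%.
Additional duty on C-642 from Hesay: +65.8%. Applied ad valorem rate: 27.5% + 65.8% = 93.3%.
Duty = €362,177.52 × 93.3% = €337,911.63.
Total = €0.00 + €337,911.63 = €337,911.63.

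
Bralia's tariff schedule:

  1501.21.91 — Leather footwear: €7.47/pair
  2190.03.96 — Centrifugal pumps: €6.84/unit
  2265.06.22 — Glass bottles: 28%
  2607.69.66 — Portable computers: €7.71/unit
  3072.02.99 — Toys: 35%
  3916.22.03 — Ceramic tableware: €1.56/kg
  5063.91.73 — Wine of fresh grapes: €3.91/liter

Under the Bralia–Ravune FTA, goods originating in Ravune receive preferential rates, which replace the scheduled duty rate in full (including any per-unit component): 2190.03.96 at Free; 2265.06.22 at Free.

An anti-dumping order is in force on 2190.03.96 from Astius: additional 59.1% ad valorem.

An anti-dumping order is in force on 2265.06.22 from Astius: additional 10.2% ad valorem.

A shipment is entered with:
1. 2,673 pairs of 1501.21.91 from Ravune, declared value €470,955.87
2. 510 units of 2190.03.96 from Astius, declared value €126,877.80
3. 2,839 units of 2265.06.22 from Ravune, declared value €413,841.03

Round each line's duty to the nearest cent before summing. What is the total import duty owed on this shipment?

€98,440.49

Line 1 (1501.21.91, Ravune, 2,673 pairs, €470,955.87):
Base rate for 1501.21.91 is €7.47/pair.
Origin Ravune is the FTA partner but 1501.21.91 is not on the preference list; base rate stands.
Duty = 2,673 × €7.47 = €19,967.31.
Line 2 (2190.03.96, Astius, 510 units, €126,877.80):
Base rate for 2190.03.96 is €6.84/unit.
2190.03.96 has an FTA preferential rate, but origin Astius is not Ravune; base rate stands.
Additional duty on 2190.03.96 from Astius: +59.1% ad valorem. Applied ad valorem rate = 59.1%.
Duty = €126,877.80 × 59.1% + 510 × €6.84 = €78,473.18.
Line 3 (2265.06.22, Ravune, 2,839 units, €413,841.03):
Base rate for 2265.06.22 is 28%.
Origin Ravune qualifies under the Bralia–Ravune agreement and 2265.06.22 is covered: preferential rate Free applies instead.
The additional-duty order on 2265.06.22 targets Astius, not Ravune; it does not apply.
Duty = €413,841.03 × 0% = €0.00.
Total = €19,967.31 + €78,473.18 + €0.00 = €98,440.49.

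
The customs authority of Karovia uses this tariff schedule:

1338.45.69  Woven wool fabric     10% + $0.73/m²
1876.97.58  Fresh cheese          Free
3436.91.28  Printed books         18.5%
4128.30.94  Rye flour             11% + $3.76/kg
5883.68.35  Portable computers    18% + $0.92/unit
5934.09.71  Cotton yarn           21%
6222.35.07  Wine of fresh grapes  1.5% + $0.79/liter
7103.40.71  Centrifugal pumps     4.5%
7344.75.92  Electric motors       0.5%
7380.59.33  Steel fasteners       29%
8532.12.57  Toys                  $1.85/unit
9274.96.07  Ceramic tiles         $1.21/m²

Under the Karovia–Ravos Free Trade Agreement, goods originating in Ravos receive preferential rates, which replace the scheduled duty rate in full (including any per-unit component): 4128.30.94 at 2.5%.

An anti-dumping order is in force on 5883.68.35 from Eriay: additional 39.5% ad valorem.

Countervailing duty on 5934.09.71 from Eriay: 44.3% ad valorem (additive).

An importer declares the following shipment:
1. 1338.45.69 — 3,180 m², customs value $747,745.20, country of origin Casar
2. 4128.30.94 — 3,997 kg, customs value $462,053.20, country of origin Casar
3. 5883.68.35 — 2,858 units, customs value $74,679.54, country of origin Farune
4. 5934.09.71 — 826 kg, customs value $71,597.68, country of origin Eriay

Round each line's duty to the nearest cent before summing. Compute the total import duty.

Line 1 (1338.45.69, Casar, 3,180 m², $747,745.20):
Base rate for 1338.45.69 is 10% + $0.73/m².
Duty = $747,745.20 × 10% + 3,180 × $0.73 = $77,095.92.
Line 2 (4128.30.94, Casar, 3,997 kg, $462,053.20):
Base rate for 4128.30.94 is 11% + $3.76/kg.
4128.30.94 has an FTA preferential rate, but origin Casar is not Ravos; base rate stands.
Duty = $462,053.20 × 11% + 3,997 × $3.76 = $65,854.57.
Line 3 (5883.68.35, Farune, 2,858 units, $74,679.54):
Base rate for 5883.68.35 is 18% + $0.92/unit.
The additional-duty order on 5883.68.35 targets Eriay, not Farune; it does not apply.
Duty = $74,679.54 × 18% + 2,858 × $0.92 = $16,071.68.
Line 4 (5934.09.71, Eriay, 826 kg, $71,597.68):
Base rate for 5934.09.71 is 21%.
Additional duty on 5934.09.71 from Eriay: +44.3%. Applied ad valorem rate: 21% + 44.3% = 65.3%.
Duty = $71,597.68 × 65.3% = $46,753.29.
Total = $77,095.92 + $65,854.57 + $16,071.68 + $46,753.29 = $205,775.46.

$205,775.46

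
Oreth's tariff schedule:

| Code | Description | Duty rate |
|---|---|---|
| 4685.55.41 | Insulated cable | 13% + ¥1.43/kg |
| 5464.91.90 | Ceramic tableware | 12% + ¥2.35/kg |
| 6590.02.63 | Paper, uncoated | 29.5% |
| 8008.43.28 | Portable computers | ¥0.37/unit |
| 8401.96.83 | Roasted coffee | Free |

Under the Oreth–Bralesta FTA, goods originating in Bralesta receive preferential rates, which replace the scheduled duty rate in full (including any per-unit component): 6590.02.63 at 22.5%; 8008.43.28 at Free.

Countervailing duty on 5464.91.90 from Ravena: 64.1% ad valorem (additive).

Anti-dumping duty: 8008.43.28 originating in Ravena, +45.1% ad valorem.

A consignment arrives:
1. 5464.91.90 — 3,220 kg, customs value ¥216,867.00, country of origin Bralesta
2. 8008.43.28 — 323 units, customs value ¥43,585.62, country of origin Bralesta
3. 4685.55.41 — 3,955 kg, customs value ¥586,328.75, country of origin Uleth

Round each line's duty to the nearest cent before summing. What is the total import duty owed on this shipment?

¥115,469.43

Line 1 (5464.91.90, Bralesta, 3,220 kg, ¥216,867.00):
Base rate for 5464.91.90 is 12% + ¥2.35/kg.
Origin Bralesta is the FTA partner but 5464.91.90 is not on the preference list; base rate stands.
The additional-duty order on 5464.91.90 targets Ravena, not Bralesta; it does not apply.
Duty = ¥216,867.00 × 12% + 3,220 × ¥2.35 = ¥33,591.04.
Line 2 (8008.43.28, Bralesta, 323 units, ¥43,585.62):
Base rate for 8008.43.28 is ¥0.37/unit.
Origin Bralesta qualifies under the Oreth–Bralesta agreement and 8008.43.28 is covered: preferential rate Free applies instead.
The additional-duty order on 8008.43.28 targets Ravena, not Bralesta; it does not apply.
Duty = ¥43,585.62 × 0% = ¥0.00.
Line 3 (4685.55.41, Uleth, 3,955 kg, ¥586,328.75):
Base rate for 4685.55.41 is 13% + ¥1.43/kg.
Duty = ¥586,328.75 × 13% + 3,955 × ¥1.43 = ¥81,878.39.
Total = ¥33,591.04 + ¥0.00 + ¥81,878.39 = ¥115,469.43.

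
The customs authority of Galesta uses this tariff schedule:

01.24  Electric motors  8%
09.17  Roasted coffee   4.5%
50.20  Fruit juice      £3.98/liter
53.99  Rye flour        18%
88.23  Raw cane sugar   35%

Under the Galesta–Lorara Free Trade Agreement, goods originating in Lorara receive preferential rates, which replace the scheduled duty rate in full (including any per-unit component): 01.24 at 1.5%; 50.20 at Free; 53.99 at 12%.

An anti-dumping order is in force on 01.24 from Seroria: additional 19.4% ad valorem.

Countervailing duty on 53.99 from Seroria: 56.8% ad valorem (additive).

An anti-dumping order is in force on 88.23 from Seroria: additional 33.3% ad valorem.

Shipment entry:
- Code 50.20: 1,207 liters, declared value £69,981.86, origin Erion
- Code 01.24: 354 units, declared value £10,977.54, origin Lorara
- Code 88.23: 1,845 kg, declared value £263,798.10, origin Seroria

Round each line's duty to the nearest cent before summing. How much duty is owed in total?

Line 1 (50.20, Erion, 1,207 liters, £69,981.86):
Base rate for 50.20 is £3.98/liter.
50.20 has an FTA preferential rate, but origin Erion is not Lorara; base rate stands.
Duty = 1,207 × £3.98 = £4,803.86.
Line 2 (01.24, Lorara, 354 units, £10,977.54):
Base rate for 01.24 is 8%.
Origin Lorara qualifies under the Galesta–Lorara agreement and 01.24 is covered: preferential rate 1.5% applies instead.
The additional-duty order on 01.24 targets Seroria, not Lorara; it does not apply.
Duty = £10,977.54 × 1.5% = £164.66.
Line 3 (88.23, Seroria, 1,845 kg, £263,798.10):
Base rate for 88.23 is 35%.
Additional duty on 88.23 from Seroria: +33.3%. Applied ad valorem rate: 35% + 33.3% = 68.3%.
Duty = £263,798.10 × 68.3% = £180,174.10.
Total = £4,803.86 + £164.66 + £180,174.10 = £185,142.62.

£185,142.62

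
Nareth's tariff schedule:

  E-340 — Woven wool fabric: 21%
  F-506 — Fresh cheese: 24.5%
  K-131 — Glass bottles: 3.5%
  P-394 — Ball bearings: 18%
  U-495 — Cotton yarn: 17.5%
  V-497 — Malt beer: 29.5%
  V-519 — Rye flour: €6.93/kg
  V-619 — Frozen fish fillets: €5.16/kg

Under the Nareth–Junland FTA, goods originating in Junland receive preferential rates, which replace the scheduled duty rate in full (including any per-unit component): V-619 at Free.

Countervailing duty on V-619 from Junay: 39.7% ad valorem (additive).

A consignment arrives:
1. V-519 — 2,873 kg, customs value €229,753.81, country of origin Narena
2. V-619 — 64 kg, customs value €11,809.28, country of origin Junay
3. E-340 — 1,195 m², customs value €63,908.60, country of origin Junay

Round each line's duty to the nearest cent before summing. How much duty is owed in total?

Line 1 (V-519, Narena, 2,873 kg, €229,753.81):
Base rate for V-519 is €6.93/kg.
Duty = 2,873 × €6.93 = €19,909.89.
Line 2 (V-619, Junay, 64 kg, €11,809.28):
Base rate for V-619 is €5.16/kg.
V-619 has an FTA preferential rate, but origin Junay is not Junland; base rate stands.
Additional duty on V-619 from Junay: +39.7% ad valorem. Applied ad valorem rate = 39.7%.
Duty = €11,809.28 × 39.7% + 64 × €5.16 = €5,018.52.
Line 3 (E-340, Junay, 1,195 m², €63,908.60):
Base rate for E-340 is 21%.
Duty = €63,908.60 × 21% = €13,420.81.
Total = €19,909.89 + €5,018.52 + €13,420.81 = €38,349.22.

€38,349.22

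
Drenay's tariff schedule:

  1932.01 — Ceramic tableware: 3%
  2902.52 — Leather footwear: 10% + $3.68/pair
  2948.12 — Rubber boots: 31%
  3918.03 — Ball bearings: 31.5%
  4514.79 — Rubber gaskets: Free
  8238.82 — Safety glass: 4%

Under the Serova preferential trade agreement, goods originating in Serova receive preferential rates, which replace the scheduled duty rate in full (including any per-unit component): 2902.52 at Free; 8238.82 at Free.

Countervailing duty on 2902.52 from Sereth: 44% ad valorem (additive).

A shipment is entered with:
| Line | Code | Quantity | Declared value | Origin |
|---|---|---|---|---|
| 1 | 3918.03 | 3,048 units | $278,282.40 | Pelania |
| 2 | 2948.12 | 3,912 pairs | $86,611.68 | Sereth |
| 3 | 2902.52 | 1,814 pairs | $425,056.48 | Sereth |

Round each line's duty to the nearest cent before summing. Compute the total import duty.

$350,714.60

Line 1 (3918.03, Pelania, 3,048 units, $278,282.40):
Base rate for 3918.03 is 31.5%.
Duty = $278,282.40 × 31.5% = $87,658.96.
Line 2 (2948.12, Sereth, 3,912 pairs, $86,611.68):
Base rate for 2948.12 is 31%.
Duty = $86,611.68 × 31% = $26,849.62.
Line 3 (2902.52, Sereth, 1,814 pairs, $425,056.48):
Base rate for 2902.52 is 10% + $3.68/pair.
2902.52 has an FTA preferential rate, but origin Sereth is not Serova; base rate stands.
Additional duty on 2902.52 from Sereth: +44%. Applied ad valorem rate: 10% + 44% = 54%.
Duty = $425,056.48 × 54% + 1,814 × $3.68 = $236,206.02.
Total = $87,658.96 + $26,849.62 + $236,206.02 = $350,714.60.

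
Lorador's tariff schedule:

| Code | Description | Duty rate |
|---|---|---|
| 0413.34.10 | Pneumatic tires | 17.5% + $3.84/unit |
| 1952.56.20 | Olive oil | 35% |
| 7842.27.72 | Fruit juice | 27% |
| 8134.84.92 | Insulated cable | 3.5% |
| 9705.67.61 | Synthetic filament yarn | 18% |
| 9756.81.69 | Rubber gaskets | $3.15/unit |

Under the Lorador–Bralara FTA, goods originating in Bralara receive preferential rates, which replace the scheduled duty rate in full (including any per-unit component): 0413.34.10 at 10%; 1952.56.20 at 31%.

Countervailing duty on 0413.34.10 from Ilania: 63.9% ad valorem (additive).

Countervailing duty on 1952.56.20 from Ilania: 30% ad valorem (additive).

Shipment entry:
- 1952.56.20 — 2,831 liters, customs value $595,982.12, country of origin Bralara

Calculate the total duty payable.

Line 1 (1952.56.20, Bralara, 2,831 liters, $595,982.12):
Base rate for 1952.56.20 is 35%.
Origin Bralara qualifies under the Lorador–Bralara agreement and 1952.56.20 is covered: preferential rate 31% applies instead.
The additional-duty order on 1952.56.20 targets Ilania, not Bralara; it does not apply.
Duty = $595,982.12 × 31% = $184,754.46.

$184,754.46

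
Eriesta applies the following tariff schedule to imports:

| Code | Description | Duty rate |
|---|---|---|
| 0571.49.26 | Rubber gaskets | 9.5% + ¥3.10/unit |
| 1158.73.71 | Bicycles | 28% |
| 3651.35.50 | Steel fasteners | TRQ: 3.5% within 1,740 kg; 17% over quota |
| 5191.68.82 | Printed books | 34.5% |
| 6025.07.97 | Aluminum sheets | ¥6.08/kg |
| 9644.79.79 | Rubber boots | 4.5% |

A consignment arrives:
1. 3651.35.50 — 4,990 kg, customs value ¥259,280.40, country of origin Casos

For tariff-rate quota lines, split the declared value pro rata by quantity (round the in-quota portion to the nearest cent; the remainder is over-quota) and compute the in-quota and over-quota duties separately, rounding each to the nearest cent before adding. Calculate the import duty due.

¥31,872.26

Line 1 (3651.35.50, Casos, 4,990 kg, ¥259,280.40):
Code 3651.35.50 is under a tariff-rate quota (threshold 1,740 kg). In-quota: 1,740 kg at 3.5%; over-quota: 3,250 kg at 17%.
Pro-rata value split: in-quota = ¥259,280.40 × 1,740/4,990 = ¥90,410.40; over-quota = ¥259,280.40 − ¥90,410.40 = ¥168,870.00.
In-quota duty = ¥90,410.40 × 3.5% = ¥3,164.36. Over-quota duty = ¥168,870.00 × 17% = ¥28,707.90.
Line duty = ¥3,164.36 + ¥28,707.90 = ¥31,872.26.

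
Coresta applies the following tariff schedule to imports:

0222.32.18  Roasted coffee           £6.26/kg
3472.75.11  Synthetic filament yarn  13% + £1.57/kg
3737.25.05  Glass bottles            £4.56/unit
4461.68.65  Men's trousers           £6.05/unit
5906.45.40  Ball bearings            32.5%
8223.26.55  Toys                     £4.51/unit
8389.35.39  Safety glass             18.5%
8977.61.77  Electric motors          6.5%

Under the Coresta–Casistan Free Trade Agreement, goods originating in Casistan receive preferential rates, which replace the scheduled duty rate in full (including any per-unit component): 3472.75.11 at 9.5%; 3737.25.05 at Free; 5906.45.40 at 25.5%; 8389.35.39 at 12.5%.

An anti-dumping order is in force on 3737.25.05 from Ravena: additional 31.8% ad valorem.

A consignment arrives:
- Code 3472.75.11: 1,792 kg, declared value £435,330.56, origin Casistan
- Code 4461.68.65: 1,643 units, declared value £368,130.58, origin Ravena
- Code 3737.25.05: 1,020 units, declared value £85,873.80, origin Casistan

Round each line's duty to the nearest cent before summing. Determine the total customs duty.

£51,296.55

Line 1 (3472.75.11, Casistan, 1,792 kg, £435,330.56):
Base rate for 3472.75.11 is 13% + £1.57/kg.
Origin Casistan qualifies under the Coresta–Casistan agreement and 3472.75.11 is covered: preferential rate 9.5% applies instead.
Duty = £435,330.56 × 9.5% = £41,356.40.
Line 2 (4461.68.65, Ravena, 1,643 units, £368,130.58):
Base rate for 4461.68.65 is £6.05/unit.
Duty = 1,643 × £6.05 = £9,940.15.
Line 3 (3737.25.05, Casistan, 1,020 units, £85,873.80):
Base rate for 3737.25.05 is £4.56/unit.
Origin Casistan qualifies under the Coresta–Casistan agreement and 3737.25.05 is covered: preferential rate Free applies instead.
The additional-duty order on 3737.25.05 targets Ravena, not Casistan; it does not apply.
Duty = £85,873.80 × 0% = £0.00.
Total = £41,356.40 + £9,940.15 + £0.00 = £51,296.55.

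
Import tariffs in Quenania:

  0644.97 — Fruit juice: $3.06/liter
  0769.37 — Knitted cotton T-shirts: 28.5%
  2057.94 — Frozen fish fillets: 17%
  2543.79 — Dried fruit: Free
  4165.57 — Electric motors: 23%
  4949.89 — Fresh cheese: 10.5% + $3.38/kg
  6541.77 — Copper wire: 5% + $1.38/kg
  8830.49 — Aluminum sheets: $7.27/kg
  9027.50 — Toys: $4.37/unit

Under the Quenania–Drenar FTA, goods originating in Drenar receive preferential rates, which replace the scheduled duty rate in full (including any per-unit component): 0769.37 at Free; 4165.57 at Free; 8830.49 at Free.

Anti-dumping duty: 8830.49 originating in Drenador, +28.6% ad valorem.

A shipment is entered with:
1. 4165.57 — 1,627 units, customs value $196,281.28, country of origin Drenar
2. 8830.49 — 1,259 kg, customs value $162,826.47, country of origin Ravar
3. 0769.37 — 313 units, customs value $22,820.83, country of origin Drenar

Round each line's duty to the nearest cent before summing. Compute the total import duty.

Line 1 (4165.57, Drenar, 1,627 units, $196,281.28):
Base rate for 4165.57 is 23%.
Origin Drenar qualifies under the Quenania–Drenar agreement and 4165.57 is covered: preferential rate Free applies instead.
Duty = $196,281.28 × 0% = $0.00.
Line 2 (8830.49, Ravar, 1,259 kg, $162,826.47):
Base rate for 8830.49 is $7.27/kg.
8830.49 has an FTA preferential rate, but origin Ravar is not Drenar; base rate stands.
The additional-duty order on 8830.49 targets Drenador, not Ravar; it does not apply.
Duty = 1,259 × $7.27 = $9,152.93.
Line 3 (0769.37, Drenar, 313 units, $22,820.83):
Base rate for 0769.37 is 28.5%.
Origin Drenar qualifies under the Quenania–Drenar agreement and 0769.37 is covered: preferential rate Free applies instead.
Duty = $22,820.83 × 0% = $0.00.
Total = $0.00 + $9,152.93 + $0.00 = $9,152.93.

$9,152.93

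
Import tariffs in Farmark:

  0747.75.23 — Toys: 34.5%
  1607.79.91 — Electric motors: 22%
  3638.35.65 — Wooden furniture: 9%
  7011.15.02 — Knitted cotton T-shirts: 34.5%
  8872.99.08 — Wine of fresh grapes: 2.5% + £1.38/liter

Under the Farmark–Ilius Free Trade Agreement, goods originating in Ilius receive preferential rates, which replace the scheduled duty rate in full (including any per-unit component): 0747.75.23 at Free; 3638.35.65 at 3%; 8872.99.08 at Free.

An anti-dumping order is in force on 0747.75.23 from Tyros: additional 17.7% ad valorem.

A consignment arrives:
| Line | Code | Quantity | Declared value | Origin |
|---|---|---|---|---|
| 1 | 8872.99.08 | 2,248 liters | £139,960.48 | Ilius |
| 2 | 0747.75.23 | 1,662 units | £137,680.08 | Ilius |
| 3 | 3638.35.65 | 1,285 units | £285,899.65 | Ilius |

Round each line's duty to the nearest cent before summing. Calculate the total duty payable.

Line 1 (8872.99.08, Ilius, 2,248 liters, £139,960.48):
Base rate for 8872.99.08 is 2.5% + £1.38/liter.
Origin Ilius qualifies under the Farmark–Ilius agreement and 8872.99.08 is covered: preferential rate Free applies instead.
Duty = £139,960.48 × 0% = £0.00.
Line 2 (0747.75.23, Ilius, 1,662 units, £137,680.08):
Base rate for 0747.75.23 is 34.5%.
Origin Ilius qualifies under the Farmark–Ilius agreement and 0747.75.23 is covered: preferential rate Free applies instead.
The additional-duty order on 0747.75.23 targets Tyros, not Ilius; it does not apply.
Duty = £137,680.08 × 0% = £0.00.
Line 3 (3638.35.65, Ilius, 1,285 units, £285,899.65):
Base rate for 3638.35.65 is 9%.
Origin Ilius qualifies under the Farmark–Ilius agreement and 3638.35.65 is covered: preferential rate 3% applies instead.
Duty = £285,899.65 × 3% = £8,576.99.
Total = £0.00 + £0.00 + £8,576.99 = £8,576.99.

£8,576.99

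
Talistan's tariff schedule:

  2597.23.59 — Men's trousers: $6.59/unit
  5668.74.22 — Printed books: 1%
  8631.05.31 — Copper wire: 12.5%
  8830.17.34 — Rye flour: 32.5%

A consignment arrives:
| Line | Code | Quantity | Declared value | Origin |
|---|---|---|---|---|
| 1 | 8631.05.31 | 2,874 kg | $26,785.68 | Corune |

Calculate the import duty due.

Line 1 (8631.05.31, Corune, 2,874 kg, $26,785.68):
Base rate for 8631.05.31 is 12.5%.
Duty = $26,785.68 × 12.5% = $3,348.21.

$3,348.21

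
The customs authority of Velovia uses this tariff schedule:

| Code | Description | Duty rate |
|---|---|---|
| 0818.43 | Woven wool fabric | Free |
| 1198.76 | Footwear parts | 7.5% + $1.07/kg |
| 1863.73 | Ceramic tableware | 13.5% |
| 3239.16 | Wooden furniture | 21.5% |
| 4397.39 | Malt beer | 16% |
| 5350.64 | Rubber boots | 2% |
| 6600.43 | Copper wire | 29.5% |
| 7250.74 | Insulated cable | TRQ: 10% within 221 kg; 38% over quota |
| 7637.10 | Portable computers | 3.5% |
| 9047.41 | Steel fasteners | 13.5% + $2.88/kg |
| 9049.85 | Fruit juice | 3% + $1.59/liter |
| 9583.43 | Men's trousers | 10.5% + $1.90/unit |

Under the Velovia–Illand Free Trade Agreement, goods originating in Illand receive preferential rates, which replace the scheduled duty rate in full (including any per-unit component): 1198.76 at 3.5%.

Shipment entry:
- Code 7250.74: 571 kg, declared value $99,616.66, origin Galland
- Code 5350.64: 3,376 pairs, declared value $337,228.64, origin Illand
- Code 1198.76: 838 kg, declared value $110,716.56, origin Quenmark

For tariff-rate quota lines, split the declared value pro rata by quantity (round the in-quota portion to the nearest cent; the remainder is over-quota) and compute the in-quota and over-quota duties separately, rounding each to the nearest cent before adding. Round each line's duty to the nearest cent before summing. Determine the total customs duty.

Line 1 (7250.74, Galland, 571 kg, $99,616.66):
Code 7250.74 is under a tariff-rate quota (threshold 221 kg). In-quota: 221 kg at 10%; over-quota: 350 kg at 38%.
Pro-rata value split: in-quota = $99,616.66 × 221/571 = $38,555.66; over-quota = $99,616.66 − $38,555.66 = $61,061.00.
In-quota duty = $38,555.66 × 10% = $3,855.57. Over-quota duty = $61,061.00 × 38% = $23,203.18.
Line duty = $3,855.57 + $23,203.18 = $27,058.75.
Line 2 (5350.64, Illand, 3,376 pairs, $337,228.64):
Base rate for 5350.64 is 2%.
Origin Illand is the FTA partner but 5350.64 is not on the preference list; base rate stands.
Duty = $337,228.64 × 2% = $6,744.57.
Line 3 (1198.76, Quenmark, 838 kg, $110,716.56):
Base rate for 1198.76 is 7.5% + $1.07/kg.
1198.76 has an FTA preferential rate, but origin Quenmark is not Illand; base rate stands.
Duty = $110,716.56 × 7.5% + 838 × $1.07 = $9,200.40.
Total = $27,058.75 + $6,744.57 + $9,200.40 = $43,003.72.

$43,003.72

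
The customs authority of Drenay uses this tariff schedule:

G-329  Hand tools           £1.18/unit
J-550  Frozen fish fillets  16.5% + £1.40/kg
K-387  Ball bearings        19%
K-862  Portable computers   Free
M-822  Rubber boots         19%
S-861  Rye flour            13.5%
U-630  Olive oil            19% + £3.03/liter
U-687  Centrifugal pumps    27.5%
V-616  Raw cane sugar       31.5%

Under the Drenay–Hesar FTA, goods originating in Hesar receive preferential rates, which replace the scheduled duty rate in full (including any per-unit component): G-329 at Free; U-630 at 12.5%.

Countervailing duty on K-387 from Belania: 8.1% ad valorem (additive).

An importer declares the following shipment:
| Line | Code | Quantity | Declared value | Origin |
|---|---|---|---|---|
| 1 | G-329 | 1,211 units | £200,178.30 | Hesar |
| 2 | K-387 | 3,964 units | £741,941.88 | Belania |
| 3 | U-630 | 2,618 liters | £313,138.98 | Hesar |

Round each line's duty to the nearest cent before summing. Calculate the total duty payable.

Line 1 (G-329, Hesar, 1,211 units, £200,178.30):
Base rate for G-329 is £1.18/unit.
Origin Hesar qualifies under the Drenay–Hesar agreement and G-329 is covered: preferential rate Free applies instead.
Duty = £200,178.30 × 0% = £0.00.
Line 2 (K-387, Belania, 3,964 units, £741,941.88):
Base rate for K-387 is 19%.
Additional duty on K-387 from Belania: +8.1%. Applied ad valorem rate: 19% + 8.1% = 27.1%.
Duty = £741,941.88 × 27.1% = £201,066.25.
Line 3 (U-630, Hesar, 2,618 liters, £313,138.98):
Base rate for U-630 is 19% + £3.03/liter.
Origin Hesar qualifies under the Drenay–Hesar agreement and U-630 is covered: preferential rate 12.5% applies instead.
Duty = £313,138.98 × 12.5% = £39,142.37.
Total = £0.00 + £201,066.25 + £39,142.37 = £240,208.62.

£240,208.62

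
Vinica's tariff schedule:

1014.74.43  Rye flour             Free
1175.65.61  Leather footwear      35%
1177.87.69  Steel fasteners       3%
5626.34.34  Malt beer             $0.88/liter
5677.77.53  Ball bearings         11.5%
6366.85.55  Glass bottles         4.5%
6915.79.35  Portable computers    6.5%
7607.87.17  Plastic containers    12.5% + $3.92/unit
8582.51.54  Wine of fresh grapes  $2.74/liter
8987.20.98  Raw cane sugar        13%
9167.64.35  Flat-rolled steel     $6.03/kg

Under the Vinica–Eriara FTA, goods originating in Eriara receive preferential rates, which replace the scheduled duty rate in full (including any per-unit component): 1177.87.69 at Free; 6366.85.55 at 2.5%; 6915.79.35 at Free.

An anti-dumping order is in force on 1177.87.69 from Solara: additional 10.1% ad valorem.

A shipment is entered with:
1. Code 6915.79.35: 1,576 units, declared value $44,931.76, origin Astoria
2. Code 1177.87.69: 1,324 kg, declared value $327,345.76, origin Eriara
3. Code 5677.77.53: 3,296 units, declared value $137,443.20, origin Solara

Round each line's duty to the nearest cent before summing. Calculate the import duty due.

Line 1 (6915.79.35, Astoria, 1,576 units, $44,931.76):
Base rate for 6915.79.35 is 6.5%.
6915.79.35 has an FTA preferential rate, but origin Astoria is not Eriara; base rate stands.
Duty = $44,931.76 × 6.5% = $2,920.56.
Line 2 (1177.87.69, Eriara, 1,324 kg, $327,345.76):
Base rate for 1177.87.69 is 3%.
Origin Eriara qualifies under the Vinica–Eriara agreement and 1177.87.69 is covered: preferential rate Free applies instead.
The additional-duty order on 1177.87.69 targets Solara, not Eriara; it does not apply.
Duty = $327,345.76 × 0% = $0.00.
Line 3 (5677.77.53, Solara, 3,296 units, $137,443.20):
Base rate for 5677.77.53 is 11.5%.
Duty = $137,443.20 × 11.5% = $15,805.97.
Total = $2,920.56 + $0.00 + $15,805.97 = $18,726.53.

$18,726.53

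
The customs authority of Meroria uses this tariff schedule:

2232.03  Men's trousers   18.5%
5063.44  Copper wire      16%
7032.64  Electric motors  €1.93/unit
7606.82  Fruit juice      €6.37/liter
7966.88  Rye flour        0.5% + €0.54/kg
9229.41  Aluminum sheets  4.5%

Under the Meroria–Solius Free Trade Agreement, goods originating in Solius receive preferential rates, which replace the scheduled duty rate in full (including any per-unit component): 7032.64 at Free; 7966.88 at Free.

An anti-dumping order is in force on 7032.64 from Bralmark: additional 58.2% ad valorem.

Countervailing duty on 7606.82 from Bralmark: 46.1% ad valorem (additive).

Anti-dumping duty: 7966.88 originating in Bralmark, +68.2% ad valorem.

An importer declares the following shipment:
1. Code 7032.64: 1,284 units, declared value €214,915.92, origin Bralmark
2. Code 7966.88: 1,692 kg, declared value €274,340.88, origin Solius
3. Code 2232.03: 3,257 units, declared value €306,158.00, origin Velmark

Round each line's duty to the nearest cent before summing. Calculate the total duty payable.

Line 1 (7032.64, Bralmark, 1,284 units, €214,915.92):
Base rate for 7032.64 is €1.93/unit.
7032.64 has an FTA preferential rate, but origin Bralmark is not Solius; base rate stands.
Additional duty on 7032.64 from Bralmark: +58.2% ad valorem. Applied ad valorem rate = 58.2%.
Duty = €214,915.92 × 58.2% + 1,284 × €1.93 = €127,559.19.
Line 2 (7966.88, Solius, 1,692 kg, €274,340.88):
Base rate for 7966.88 is 0.5% + €0.54/kg.
Origin Solius qualifies under the Meroria–Solius agreement and 7966.88 is covered: preferential rate Free applies instead.
The additional-duty order on 7966.88 targets Bralmark, not Solius; it does not apply.
Duty = €274,340.88 × 0% = €0.00.
Line 3 (2232.03, Velmark, 3,257 units, €306,158.00):
Base rate for 2232.03 is 18.5%.
Duty = €306,158.00 × 18.5% = €56,639.23.
Total = €127,559.19 + €0.00 + €56,639.23 = €184,198.42.

€184,198.42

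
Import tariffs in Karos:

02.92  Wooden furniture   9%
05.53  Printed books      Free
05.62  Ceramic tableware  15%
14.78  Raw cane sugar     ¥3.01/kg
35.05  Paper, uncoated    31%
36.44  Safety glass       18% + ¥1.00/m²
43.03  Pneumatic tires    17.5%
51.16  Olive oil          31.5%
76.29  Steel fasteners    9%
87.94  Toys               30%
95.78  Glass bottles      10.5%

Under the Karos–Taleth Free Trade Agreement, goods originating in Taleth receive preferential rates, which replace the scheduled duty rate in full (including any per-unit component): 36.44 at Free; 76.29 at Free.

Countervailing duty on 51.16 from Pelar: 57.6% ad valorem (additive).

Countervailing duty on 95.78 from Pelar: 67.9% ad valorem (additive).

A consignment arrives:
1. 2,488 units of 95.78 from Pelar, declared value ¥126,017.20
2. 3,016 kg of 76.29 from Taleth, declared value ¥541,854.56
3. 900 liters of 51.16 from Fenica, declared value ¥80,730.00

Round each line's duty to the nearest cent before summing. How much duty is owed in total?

Line 1 (95.78, Pelar, 2,488 units, ¥126,017.20):
Base rate for 95.78 is 10.5%.
Additional duty on 95.78 from Pelar: +67.9%. Applied ad valorem rate: 10.5% + 67.9% = 78.4%.
Duty = ¥126,017.20 × 78.4% = ¥98,797.48.
Line 2 (76.29, Taleth, 3,016 kg, ¥541,854.56):
Base rate for 76.29 is 9%.
Origin Taleth qualifies under the Karos–Taleth agreement and 76.29 is covered: preferential rate Free applies instead.
Duty = ¥541,854.56 × 0% = ¥0.00.
Line 3 (51.16, Fenica, 900 liters, ¥80,730.00):
Base rate for 51.16 is 31.5%.
The additional-duty order on 51.16 targets Pelar, not Fenica; it does not apply.
Duty = ¥80,730.00 × 31.5% = ¥25,429.95.
Total = ¥98,797.48 + ¥0.00 + ¥25,429.95 = ¥124,227.43.

¥124,227.43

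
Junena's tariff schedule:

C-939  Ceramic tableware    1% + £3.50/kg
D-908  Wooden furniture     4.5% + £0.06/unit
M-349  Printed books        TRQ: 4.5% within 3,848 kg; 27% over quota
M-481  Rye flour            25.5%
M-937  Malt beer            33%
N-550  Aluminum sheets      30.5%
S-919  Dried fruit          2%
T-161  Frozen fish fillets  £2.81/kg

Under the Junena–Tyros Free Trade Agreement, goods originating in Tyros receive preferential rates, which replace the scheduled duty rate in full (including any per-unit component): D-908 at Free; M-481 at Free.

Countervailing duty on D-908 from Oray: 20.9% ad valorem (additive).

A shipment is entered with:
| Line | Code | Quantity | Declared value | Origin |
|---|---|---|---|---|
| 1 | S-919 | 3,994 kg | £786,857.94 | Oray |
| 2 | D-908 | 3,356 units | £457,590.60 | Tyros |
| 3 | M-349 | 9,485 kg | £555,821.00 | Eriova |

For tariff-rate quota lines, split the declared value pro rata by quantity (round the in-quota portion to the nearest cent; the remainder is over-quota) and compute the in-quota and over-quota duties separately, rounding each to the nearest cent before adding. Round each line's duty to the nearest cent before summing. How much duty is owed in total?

Line 1 (S-919, Oray, 3,994 kg, £786,857.94):
Base rate for S-919 is 2%.
Duty = £786,857.94 × 2% = £15,737.16.
Line 2 (D-908, Tyros, 3,356 units, £457,590.60):
Base rate for D-908 is 4.5% + £0.06/unit.
Origin Tyros qualifies under the Junena–Tyros agreement and D-908 is covered: preferential rate Free applies instead.
The additional-duty order on D-908 targets Oray, not Tyros; it does not apply.
Duty = £457,590.60 × 0% = £0.00.
Line 3 (M-349, Eriova, 9,485 kg, £555,821.00):
Code M-349 is under a tariff-rate quota (threshold 3,848 kg). In-quota: 3,848 kg at 4.5%; over-quota: 5,637 kg at 27%.
Pro-rata value split: in-quota = £555,821.00 × 3,848/9,485 = £225,492.80; over-quota = £555,821.00 − £225,492.80 = £330,328.20.
In-quota duty = £225,492.80 × 4.5% = £10,147.18. Over-quota duty = £330,328.20 × 27% = £89,188.61.
Line duty = £10,147.18 + £89,188.61 = £99,335.79.
Total = £15,737.16 + £0.00 + £99,335.79 = £115,072.95.

£115,072.95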